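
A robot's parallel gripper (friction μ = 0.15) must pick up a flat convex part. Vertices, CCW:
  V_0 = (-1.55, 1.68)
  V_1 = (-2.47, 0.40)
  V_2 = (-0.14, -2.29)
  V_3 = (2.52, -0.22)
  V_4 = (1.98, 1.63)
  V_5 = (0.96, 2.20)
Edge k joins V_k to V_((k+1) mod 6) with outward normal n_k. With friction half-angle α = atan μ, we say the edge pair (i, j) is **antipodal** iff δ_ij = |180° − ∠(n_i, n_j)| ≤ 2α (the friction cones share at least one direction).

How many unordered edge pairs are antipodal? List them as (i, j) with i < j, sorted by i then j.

α = atan 0.15 = 8.53°;  2α = 17.06°
n_0 = (-0.8120, +0.5836)
n_1 = (-0.7559, -0.6547)
n_2 = (+0.6141, -0.7892)
n_3 = (+0.9599, +0.2802)
n_4 = (+0.4878, +0.8729)
n_5 = (-0.2029, +0.9792)
  (0,1): δ = 103.40°  ·
  (0,2): δ = 16.40°  ✓
  (0,3): δ = 51.98°  ·
  (0,4): δ = 96.51°  ·
  (0,5): δ = 137.41°  ·
  (1,2): δ = 93.01°  ·
  (1,3): δ = 24.63°  ·
  (1,4): δ = 19.90°  ·
  (1,5): δ = 60.81°  ·
  (2,3): δ = 111.62°  ·
  (2,4): δ = 67.09°  ·
  (2,5): δ = 26.19°  ·
  (3,4): δ = 135.47°  ·
  (3,5): δ = 94.57°  ·
  (4,5): δ = 139.10°  ·
antipodal pairs: 1

count = 1; pairs: (0,2)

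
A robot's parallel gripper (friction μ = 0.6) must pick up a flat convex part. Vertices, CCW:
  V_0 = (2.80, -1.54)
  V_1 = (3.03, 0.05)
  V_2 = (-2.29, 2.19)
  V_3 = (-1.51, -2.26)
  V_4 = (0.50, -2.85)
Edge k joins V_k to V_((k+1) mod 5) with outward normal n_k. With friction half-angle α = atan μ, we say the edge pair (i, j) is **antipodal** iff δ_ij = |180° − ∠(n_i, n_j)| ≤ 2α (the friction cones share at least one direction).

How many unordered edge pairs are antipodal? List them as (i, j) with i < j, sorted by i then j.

count = 4; pairs: (0,2), (1,2), (1,3), (1,4)

α = atan 0.6 = 30.96°;  2α = 61.93°
n_0 = (+0.9897, -0.1432)
n_1 = (+0.3732, +0.9278)
n_2 = (-0.9850, -0.1726)
n_3 = (-0.2816, -0.9595)
n_4 = (+0.4949, -0.8689)
  (0,1): δ = 103.68°  ·
  (0,2): δ = 18.17°  ✓
  (0,3): δ = 81.87°  ·
  (0,4): δ = 127.90°  ·
  (1,2): δ = 58.15°  ✓
  (1,3): δ = 5.55°  ✓
  (1,4): δ = 51.58°  ✓
  (2,3): δ = 116.30°  ·
  (2,4): δ = 70.28°  ·
  (3,4): δ = 133.98°  ·
antipodal pairs: 4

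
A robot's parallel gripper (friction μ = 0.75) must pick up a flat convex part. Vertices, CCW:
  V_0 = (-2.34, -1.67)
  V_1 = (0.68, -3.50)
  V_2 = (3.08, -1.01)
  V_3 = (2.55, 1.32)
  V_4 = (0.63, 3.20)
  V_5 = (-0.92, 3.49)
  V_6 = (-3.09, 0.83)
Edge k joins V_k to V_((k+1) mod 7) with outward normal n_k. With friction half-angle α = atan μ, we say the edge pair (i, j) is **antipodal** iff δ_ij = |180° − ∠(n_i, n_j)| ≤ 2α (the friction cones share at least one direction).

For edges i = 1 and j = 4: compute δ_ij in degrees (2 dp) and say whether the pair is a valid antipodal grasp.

α = atan 0.75 = 36.87°;  2α = 73.74°
edge 1: e_1 = (+2.40, +2.49);  n_1 = (+0.7200, -0.6940)
edge 4: e_4 = (-1.55, +0.29);  n_4 = (+0.1839, +0.9829)
∠(n_1, n_4) = 123.35°
δ = |180° − 123.35°| = 56.65°
56.65° ≤ 2α = 73.74°  →  valid

δ = 56.65°, valid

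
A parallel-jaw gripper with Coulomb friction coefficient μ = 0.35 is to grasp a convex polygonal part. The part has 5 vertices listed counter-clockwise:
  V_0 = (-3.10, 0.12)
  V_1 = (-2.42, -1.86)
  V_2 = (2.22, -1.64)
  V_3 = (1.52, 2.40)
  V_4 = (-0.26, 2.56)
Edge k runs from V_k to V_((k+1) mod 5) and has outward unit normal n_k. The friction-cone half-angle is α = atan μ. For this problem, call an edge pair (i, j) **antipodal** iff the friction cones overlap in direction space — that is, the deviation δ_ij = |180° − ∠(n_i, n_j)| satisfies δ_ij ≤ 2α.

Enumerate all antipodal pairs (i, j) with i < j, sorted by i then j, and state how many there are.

count = 3; pairs: (0,2), (1,3), (1,4)

α = atan 0.35 = 19.29°;  2α = 38.58°
n_0 = (-0.9458, -0.3248)
n_1 = (+0.0474, -0.9989)
n_2 = (+0.9853, +0.1707)
n_3 = (+0.0895, +0.9960)
n_4 = (-0.6517, +0.7585)
  (0,1): δ = 106.24°  ·
  (0,2): δ = 9.12°  ✓
  (0,3): δ = 65.91°  ·
  (0,4): δ = 111.71°  ·
  (1,2): δ = 82.88°  ·
  (1,3): δ = 7.85°  ✓
  (1,4): δ = 37.95°  ✓
  (2,3): δ = 104.97°  ·
  (2,4): δ = 59.16°  ·
  (3,4): δ = 134.20°  ·
antipodal pairs: 3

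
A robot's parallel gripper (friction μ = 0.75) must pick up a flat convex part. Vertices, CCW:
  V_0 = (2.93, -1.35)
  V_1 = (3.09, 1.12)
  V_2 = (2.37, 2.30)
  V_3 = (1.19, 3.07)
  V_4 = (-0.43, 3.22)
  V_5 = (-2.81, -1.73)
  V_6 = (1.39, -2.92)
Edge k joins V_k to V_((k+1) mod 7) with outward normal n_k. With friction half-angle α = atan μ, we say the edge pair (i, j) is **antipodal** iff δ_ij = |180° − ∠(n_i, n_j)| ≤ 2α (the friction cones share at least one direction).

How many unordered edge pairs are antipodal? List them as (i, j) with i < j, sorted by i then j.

α = atan 0.75 = 36.87°;  2α = 73.74°
n_0 = (+0.9979, -0.0646)
n_1 = (+0.8536, +0.5209)
n_2 = (+0.5465, +0.8375)
n_3 = (+0.0922, +0.9957)
n_4 = (-0.9012, +0.4333)
n_5 = (-0.2726, -0.9621)
n_6 = (+0.7139, -0.7003)
  (0,1): δ = 144.90°  ·
  (0,2): δ = 119.42°  ·
  (0,3): δ = 91.58°  ·
  (0,4): δ = 21.97°  ✓
  (0,5): δ = 77.89°  ·
  (0,6): δ = 139.26°  ·
  (1,2): δ = 154.52°  ·
  (1,3): δ = 126.68°  ·
  (1,4): δ = 57.07°  ✓
  (1,5): δ = 42.79°  ✓
  (1,6): δ = 104.16°  ·
  (2,3): δ = 152.16°  ·
  (2,4): δ = 82.55°  ·
  (2,5): δ = 17.31°  ✓
  (2,6): δ = 78.68°  ·
  (3,4): δ = 110.39°  ·
  (3,5): δ = 10.53°  ✓
  (3,6): δ = 50.84°  ✓
  (4,5): δ = 80.14°  ·
  (4,6): δ = 18.77°  ✓
  (5,6): δ = 118.63°  ·
antipodal pairs: 7

count = 7; pairs: (0,4), (1,4), (1,5), (2,5), (3,5), (3,6), (4,6)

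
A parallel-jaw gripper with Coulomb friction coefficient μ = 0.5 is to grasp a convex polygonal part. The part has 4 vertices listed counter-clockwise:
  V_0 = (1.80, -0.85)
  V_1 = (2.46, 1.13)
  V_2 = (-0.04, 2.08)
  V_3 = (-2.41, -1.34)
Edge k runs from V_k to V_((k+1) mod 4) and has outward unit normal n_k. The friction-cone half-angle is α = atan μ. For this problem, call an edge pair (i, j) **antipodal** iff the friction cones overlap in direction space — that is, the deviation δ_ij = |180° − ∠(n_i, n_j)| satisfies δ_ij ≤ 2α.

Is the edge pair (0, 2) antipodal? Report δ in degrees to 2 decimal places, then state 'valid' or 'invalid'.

α = atan 0.5 = 26.57°;  2α = 53.13°
edge 0: e_0 = (+0.66, +1.98);  n_0 = (+0.9487, -0.3162)
edge 2: e_2 = (-2.37, -3.42);  n_2 = (-0.8219, +0.5696)
∠(n_0, n_2) = 163.71°
δ = |180° − 163.71°| = 16.29°
16.29° ≤ 2α = 53.13°  →  valid

δ = 16.29°, valid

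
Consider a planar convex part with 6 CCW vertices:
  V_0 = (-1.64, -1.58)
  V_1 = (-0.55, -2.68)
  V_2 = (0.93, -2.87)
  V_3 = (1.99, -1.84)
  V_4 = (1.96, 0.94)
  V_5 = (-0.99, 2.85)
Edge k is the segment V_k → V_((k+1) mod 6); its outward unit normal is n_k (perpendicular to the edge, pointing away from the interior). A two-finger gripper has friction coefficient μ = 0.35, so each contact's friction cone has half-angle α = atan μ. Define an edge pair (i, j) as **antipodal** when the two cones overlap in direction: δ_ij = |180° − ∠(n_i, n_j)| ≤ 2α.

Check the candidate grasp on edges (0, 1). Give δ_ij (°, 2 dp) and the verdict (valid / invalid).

δ = 142.05°, invalid

α = atan 0.35 = 19.29°;  2α = 38.58°
edge 0: e_0 = (+1.09, -1.10);  n_0 = (-0.7103, -0.7039)
edge 1: e_1 = (+1.48, -0.19);  n_1 = (-0.1273, -0.9919)
∠(n_0, n_1) = 37.95°
δ = |180° − 37.95°| = 142.05°
142.05° > 2α = 38.58°  →  invalid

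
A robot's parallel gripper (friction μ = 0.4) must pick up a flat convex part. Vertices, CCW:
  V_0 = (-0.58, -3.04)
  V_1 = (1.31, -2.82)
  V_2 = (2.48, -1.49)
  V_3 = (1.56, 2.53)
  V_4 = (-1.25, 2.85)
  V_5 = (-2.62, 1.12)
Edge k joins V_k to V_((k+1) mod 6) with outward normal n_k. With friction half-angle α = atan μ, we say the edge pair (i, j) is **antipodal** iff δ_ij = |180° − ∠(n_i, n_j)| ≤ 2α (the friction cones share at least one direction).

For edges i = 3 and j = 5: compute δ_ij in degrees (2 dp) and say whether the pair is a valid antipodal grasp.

δ = 57.38°, invalid

α = atan 0.4 = 21.80°;  2α = 43.60°
edge 3: e_3 = (-2.81, +0.32);  n_3 = (+0.1131, +0.9936)
edge 5: e_5 = (+2.04, -4.16);  n_5 = (-0.8979, -0.4403)
∠(n_3, n_5) = 122.62°
δ = |180° − 122.62°| = 57.38°
57.38° > 2α = 43.60°  →  invalid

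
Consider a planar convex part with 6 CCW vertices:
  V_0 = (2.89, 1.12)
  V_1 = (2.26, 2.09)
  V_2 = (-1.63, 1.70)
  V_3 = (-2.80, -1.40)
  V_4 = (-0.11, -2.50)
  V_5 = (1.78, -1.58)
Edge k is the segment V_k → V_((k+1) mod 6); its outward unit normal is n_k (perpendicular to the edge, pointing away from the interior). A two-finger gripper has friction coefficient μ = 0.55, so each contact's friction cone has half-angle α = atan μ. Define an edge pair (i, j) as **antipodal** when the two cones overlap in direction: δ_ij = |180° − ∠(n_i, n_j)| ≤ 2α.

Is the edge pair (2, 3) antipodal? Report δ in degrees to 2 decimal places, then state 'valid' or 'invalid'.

α = atan 0.55 = 28.81°;  2α = 57.62°
edge 2: e_2 = (-1.17, -3.10);  n_2 = (-0.9356, +0.3531)
edge 3: e_3 = (+2.69, -1.10);  n_3 = (-0.3785, -0.9256)
∠(n_2, n_3) = 88.44°
δ = |180° − 88.44°| = 91.56°
91.56° > 2α = 57.62°  →  invalid

δ = 91.56°, invalid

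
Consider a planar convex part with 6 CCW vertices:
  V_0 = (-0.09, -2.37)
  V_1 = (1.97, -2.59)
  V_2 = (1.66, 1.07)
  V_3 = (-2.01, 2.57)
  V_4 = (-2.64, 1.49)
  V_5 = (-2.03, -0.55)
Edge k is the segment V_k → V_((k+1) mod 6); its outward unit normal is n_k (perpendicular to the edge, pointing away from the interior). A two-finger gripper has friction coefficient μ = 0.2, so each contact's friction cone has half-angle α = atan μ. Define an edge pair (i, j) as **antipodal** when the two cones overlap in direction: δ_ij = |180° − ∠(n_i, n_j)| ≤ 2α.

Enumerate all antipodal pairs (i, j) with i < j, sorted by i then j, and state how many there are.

count = 3; pairs: (0,2), (1,4), (2,5)

α = atan 0.2 = 11.31°;  2α = 22.62°
n_0 = (-0.1062, -0.9943)
n_1 = (+0.9964, +0.0844)
n_2 = (+0.3783, +0.9257)
n_3 = (-0.8638, +0.5039)
n_4 = (-0.9581, -0.2865)
n_5 = (-0.6842, -0.7293)
  (0,1): δ = 79.06°  ·
  (0,2): δ = 16.13°  ✓
  (0,3): δ = 65.84°  ·
  (0,4): δ = 112.74°  ·
  (0,5): δ = 142.92°  ·
  (1,2): δ = 117.07°  ·
  (1,3): δ = 35.10°  ·
  (1,4): δ = 11.81°  ✓
  (1,5): δ = 41.99°  ·
  (2,3): δ = 98.03°  ·
  (2,4): δ = 51.12°  ·
  (2,5): δ = 20.94°  ✓
  (3,4): δ = 133.10°  ·
  (3,5): δ = 102.92°  ·
  (4,5): δ = 149.82°  ·
antipodal pairs: 3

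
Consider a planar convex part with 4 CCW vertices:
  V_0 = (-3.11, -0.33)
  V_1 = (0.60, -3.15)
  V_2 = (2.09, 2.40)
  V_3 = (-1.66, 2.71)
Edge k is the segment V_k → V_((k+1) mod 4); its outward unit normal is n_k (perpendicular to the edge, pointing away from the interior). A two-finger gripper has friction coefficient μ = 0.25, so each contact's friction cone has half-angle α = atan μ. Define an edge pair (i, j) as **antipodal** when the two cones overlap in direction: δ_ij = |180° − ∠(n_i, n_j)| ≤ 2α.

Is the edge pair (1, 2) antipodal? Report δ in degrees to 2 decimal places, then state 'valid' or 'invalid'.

δ = 79.70°, invalid

α = atan 0.25 = 14.04°;  2α = 28.07°
edge 1: e_1 = (+1.49, +5.55);  n_1 = (+0.9658, -0.2593)
edge 2: e_2 = (-3.75, +0.31);  n_2 = (+0.0824, +0.9966)
∠(n_1, n_2) = 100.30°
δ = |180° − 100.30°| = 79.70°
79.70° > 2α = 28.07°  →  invalid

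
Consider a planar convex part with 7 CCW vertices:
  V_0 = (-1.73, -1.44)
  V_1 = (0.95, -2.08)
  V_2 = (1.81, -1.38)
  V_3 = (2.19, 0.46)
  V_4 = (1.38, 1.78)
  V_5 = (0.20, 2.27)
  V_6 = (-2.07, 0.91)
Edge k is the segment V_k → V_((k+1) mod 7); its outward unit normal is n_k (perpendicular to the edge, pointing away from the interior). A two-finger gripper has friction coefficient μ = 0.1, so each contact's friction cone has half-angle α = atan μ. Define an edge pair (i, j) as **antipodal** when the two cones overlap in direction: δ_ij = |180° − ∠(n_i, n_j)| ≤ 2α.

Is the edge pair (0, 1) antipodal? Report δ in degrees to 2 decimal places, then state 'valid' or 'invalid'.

δ = 127.42°, invalid

α = atan 0.1 = 5.71°;  2α = 11.42°
edge 0: e_0 = (+2.68, -0.64);  n_0 = (-0.2323, -0.9727)
edge 1: e_1 = (+0.86, +0.70);  n_1 = (+0.6313, -0.7756)
∠(n_0, n_1) = 52.58°
δ = |180° − 52.58°| = 127.42°
127.42° > 2α = 11.42°  →  invalid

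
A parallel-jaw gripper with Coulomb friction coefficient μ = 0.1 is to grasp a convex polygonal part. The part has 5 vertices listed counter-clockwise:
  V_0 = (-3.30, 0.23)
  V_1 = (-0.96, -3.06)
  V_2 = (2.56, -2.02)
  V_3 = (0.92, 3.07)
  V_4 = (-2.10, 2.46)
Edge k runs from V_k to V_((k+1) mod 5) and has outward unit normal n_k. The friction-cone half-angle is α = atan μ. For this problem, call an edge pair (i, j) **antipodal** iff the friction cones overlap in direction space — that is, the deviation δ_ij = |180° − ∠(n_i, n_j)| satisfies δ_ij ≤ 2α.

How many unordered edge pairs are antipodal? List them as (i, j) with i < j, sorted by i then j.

count = 1; pairs: (1,3)

α = atan 0.1 = 5.71°;  2α = 11.42°
n_0 = (-0.8149, -0.5796)
n_1 = (+0.2833, -0.9590)
n_2 = (+0.9518, +0.3067)
n_3 = (-0.1980, +0.9802)
n_4 = (-0.8806, +0.4739)
  (0,1): δ = 108.96°  ·
  (0,2): δ = 17.56°  ·
  (0,3): δ = 66.00°  ·
  (0,4): δ = 116.29°  ·
  (1,2): δ = 88.60°  ·
  (1,3): δ = 5.04°  ✓
  (1,4): δ = 45.25°  ·
  (2,3): δ = 96.44°  ·
  (2,4): δ = 46.14°  ·
  (3,4): δ = 129.70°  ·
antipodal pairs: 1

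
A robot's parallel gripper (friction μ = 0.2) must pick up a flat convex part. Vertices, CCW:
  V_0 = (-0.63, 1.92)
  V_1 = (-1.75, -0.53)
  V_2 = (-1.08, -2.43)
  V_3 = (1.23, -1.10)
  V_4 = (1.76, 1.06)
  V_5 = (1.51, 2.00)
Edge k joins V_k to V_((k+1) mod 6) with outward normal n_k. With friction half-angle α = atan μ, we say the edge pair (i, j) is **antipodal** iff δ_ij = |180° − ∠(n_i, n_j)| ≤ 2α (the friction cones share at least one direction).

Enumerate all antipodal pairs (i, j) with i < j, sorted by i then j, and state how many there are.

count = 2; pairs: (0,3), (1,4)

α = atan 0.2 = 11.31°;  2α = 22.62°
n_0 = (-0.9095, +0.4158)
n_1 = (-0.9431, -0.3326)
n_2 = (+0.4990, -0.8666)
n_3 = (+0.9712, -0.2383)
n_4 = (+0.9664, +0.2570)
n_5 = (-0.0374, +0.9993)
  (0,1): δ = 136.01°  ·
  (0,2): δ = 35.50°  ·
  (0,3): δ = 10.78°  ✓
  (0,4): δ = 39.46°  ·
  (0,5): δ = 116.71°  ·
  (1,2): δ = 79.49°  ·
  (1,3): δ = 33.21°  ·
  (1,4): δ = 4.53°  ✓
  (1,5): δ = 72.72°  ·
  (2,3): δ = 133.72°  ·
  (2,4): δ = 105.04°  ·
  (2,5): δ = 27.79°  ·
  (3,4): δ = 151.32°  ·
  (3,5): δ = 74.07°  ·
  (4,5): δ = 102.75°  ·
antipodal pairs: 2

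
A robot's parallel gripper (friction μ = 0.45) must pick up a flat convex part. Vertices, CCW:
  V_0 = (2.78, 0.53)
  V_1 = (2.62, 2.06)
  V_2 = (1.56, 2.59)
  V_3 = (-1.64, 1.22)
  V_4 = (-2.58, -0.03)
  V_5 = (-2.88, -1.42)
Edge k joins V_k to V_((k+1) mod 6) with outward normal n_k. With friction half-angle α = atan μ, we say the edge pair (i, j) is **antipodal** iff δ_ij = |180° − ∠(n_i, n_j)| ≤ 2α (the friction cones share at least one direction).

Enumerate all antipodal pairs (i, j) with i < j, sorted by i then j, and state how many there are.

count = 5; pairs: (0,3), (0,4), (1,5), (2,5), (3,5)

α = atan 0.45 = 24.23°;  2α = 48.46°
n_0 = (+0.9946, +0.1040)
n_1 = (+0.4472, +0.8944)
n_2 = (-0.3936, +0.9193)
n_3 = (-0.7992, +0.6010)
n_4 = (-0.9775, +0.2110)
n_5 = (+0.3257, -0.9455)
  (0,1): δ = 122.54°  ·
  (0,2): δ = 72.79°  ·
  (0,3): δ = 42.91°  ✓
  (0,4): δ = 18.15°  ✓
  (0,5): δ = 103.04°  ·
  (1,2): δ = 130.26°  ·
  (1,3): δ = 100.38°  ·
  (1,4): δ = 75.61°  ·
  (1,5): δ = 45.58°  ✓
  (2,3): δ = 150.12°  ·
  (2,4): δ = 125.36°  ·
  (2,5): δ = 4.17°  ✓
  (3,4): δ = 155.24°  ·
  (3,5): δ = 34.05°  ✓
  (4,5): δ = 58.81°  ·
antipodal pairs: 5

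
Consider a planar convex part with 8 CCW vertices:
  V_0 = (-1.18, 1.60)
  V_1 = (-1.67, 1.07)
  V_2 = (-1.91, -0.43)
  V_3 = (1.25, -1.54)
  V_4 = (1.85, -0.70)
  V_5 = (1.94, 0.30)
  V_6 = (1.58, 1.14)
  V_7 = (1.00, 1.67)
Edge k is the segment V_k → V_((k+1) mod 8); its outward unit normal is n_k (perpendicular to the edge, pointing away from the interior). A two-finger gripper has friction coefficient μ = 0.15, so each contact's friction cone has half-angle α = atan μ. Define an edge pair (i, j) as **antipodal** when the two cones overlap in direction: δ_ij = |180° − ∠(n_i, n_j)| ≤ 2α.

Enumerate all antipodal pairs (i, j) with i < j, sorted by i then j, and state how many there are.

α = atan 0.15 = 8.53°;  2α = 17.06°
n_0 = (-0.7343, +0.6789)
n_1 = (-0.9874, +0.1580)
n_2 = (-0.3314, -0.9435)
n_3 = (+0.8137, -0.5812)
n_4 = (+0.9960, -0.0896)
n_5 = (+0.9191, +0.3939)
n_6 = (+0.6746, +0.7382)
n_7 = (-0.0321, +0.9995)
  (0,1): δ = 146.34°  ·
  (0,2): δ = 66.60°  ·
  (0,3): δ = 7.22°  ✓
  (0,4): δ = 37.61°  ·
  (0,5): δ = 65.95°  ·
  (0,6): δ = 90.33°  ·
  (0,7): δ = 134.59°  ·
  (1,2): δ = 100.26°  ·
  (1,3): δ = 26.45°  ·
  (1,4): δ = 3.95°  ✓
  (1,5): δ = 32.29°  ·
  (1,6): δ = 56.67°  ·
  (1,7): δ = 100.93°  ·
  (2,3): δ = 106.18°  ·
  (2,4): δ = 75.79°  ·
  (2,5): δ = 47.45°  ·
  (2,6): δ = 23.07°  ·
  (2,7): δ = 21.19°  ·
  (3,4): δ = 149.61°  ·
  (3,5): δ = 121.26°  ·
  (3,6): δ = 96.88°  ·
  (3,7): δ = 52.62°  ·
  (4,5): δ = 151.66°  ·
  (4,6): δ = 127.28°  ·
  (4,7): δ = 83.02°  ·
  (5,6): δ = 155.62°  ·
  (5,7): δ = 111.36°  ·
  (6,7): δ = 135.74°  ·
antipodal pairs: 2

count = 2; pairs: (0,3), (1,4)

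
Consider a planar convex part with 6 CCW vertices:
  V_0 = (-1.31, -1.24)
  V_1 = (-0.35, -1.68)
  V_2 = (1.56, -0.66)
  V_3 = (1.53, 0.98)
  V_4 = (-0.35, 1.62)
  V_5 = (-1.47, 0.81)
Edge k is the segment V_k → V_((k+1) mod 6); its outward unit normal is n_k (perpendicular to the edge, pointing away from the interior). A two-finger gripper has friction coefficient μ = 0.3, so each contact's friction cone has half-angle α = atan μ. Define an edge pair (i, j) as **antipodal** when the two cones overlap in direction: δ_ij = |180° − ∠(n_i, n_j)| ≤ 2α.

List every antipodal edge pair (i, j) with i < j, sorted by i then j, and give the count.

count = 3; pairs: (0,3), (1,4), (2,5)

α = atan 0.3 = 16.70°;  2α = 33.40°
n_0 = (-0.4167, -0.9091)
n_1 = (+0.4711, -0.8821)
n_2 = (+0.9998, +0.0183)
n_3 = (+0.3223, +0.9466)
n_4 = (-0.5860, +0.8103)
n_5 = (-0.9970, -0.0778)
  (0,1): δ = 127.27°  ·
  (0,2): δ = 64.33°  ·
  (0,3): δ = 5.82°  ✓
  (0,4): δ = 60.50°  ·
  (0,5): δ = 119.09°  ·
  (1,2): δ = 117.06°  ·
  (1,3): δ = 46.90°  ·
  (1,4): δ = 7.77°  ✓
  (1,5): δ = 66.36°  ·
  (2,3): δ = 109.85°  ·
  (2,4): δ = 55.17°  ·
  (2,5): δ = 3.41°  ✓
  (3,4): δ = 125.33°  ·
  (3,5): δ = 66.74°  ·
  (4,5): δ = 121.41°  ·
antipodal pairs: 3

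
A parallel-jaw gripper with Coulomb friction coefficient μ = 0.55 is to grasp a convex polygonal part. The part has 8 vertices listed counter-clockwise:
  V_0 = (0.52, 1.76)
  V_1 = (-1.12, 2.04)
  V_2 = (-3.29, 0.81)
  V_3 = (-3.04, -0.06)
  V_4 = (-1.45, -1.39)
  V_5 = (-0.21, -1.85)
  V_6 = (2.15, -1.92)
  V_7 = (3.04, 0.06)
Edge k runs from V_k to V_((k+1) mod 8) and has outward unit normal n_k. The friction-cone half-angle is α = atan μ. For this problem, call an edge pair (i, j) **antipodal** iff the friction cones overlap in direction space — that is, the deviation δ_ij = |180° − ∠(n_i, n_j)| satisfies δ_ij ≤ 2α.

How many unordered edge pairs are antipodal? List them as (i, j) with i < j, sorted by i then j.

α = atan 0.55 = 28.81°;  2α = 57.62°
n_0 = (+0.1683, +0.9857)
n_1 = (-0.4931, +0.8700)
n_2 = (-0.9611, -0.2762)
n_3 = (-0.6416, -0.7670)
n_4 = (-0.3478, -0.9376)
n_5 = (-0.0296, -0.9996)
n_6 = (+0.9121, -0.4100)
n_7 = (+0.5592, +0.8290)
  (0,1): δ = 140.77°  ·
  (0,2): δ = 64.28°  ·
  (0,3): δ = 30.22°  ✓
  (0,4): δ = 10.66°  ✓
  (0,5): δ = 7.99°  ✓
  (0,6): δ = 75.49°  ·
  (0,7): δ = 155.69°  ·
  (1,2): δ = 103.51°  ·
  (1,3): δ = 69.46°  ·
  (1,4): δ = 49.90°  ✓
  (1,5): δ = 31.24°  ✓
  (1,6): δ = 36.25°  ✓
  (1,7): δ = 116.45°  ·
  (2,3): δ = 145.94°  ·
  (2,4): δ = 126.39°  ·
  (2,5): δ = 107.73°  ·
  (2,6): δ = 40.24°  ✓
  (2,7): δ = 39.96°  ✓
  (3,4): δ = 160.44°  ·
  (3,5): δ = 141.79°  ·
  (3,6): δ = 74.29°  ·
  (3,7): δ = 5.91°  ✓
  (4,5): δ = 161.35°  ·
  (4,6): δ = 93.85°  ·
  (4,7): δ = 13.65°  ✓
  (5,6): δ = 112.50°  ·
  (5,7): δ = 32.30°  ✓
  (6,7): δ = 99.80°  ·
antipodal pairs: 11

count = 11; pairs: (0,3), (0,4), (0,5), (1,4), (1,5), (1,6), (2,6), (2,7), (3,7), (4,7), (5,7)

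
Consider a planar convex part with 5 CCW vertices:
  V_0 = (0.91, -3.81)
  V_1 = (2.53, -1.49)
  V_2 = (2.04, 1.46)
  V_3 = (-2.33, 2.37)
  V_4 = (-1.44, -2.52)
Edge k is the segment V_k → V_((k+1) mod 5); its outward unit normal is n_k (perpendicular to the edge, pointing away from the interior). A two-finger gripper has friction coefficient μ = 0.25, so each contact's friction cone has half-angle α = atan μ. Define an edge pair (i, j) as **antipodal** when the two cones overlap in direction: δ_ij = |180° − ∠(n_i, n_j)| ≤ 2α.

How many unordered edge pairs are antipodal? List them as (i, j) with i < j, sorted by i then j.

count = 2; pairs: (1,3), (2,4)

α = atan 0.25 = 14.04°;  2α = 28.07°
n_0 = (+0.8199, -0.5725)
n_1 = (+0.9865, +0.1639)
n_2 = (+0.2039, +0.9790)
n_3 = (-0.9838, -0.1791)
n_4 = (-0.4812, -0.8766)
  (0,1): δ = 135.64°  ·
  (0,2): δ = 66.84°  ·
  (0,3): δ = 45.24°  ·
  (0,4): δ = 96.16°  ·
  (1,2): δ = 111.19°  ·
  (1,3): δ = 0.88°  ✓
  (1,4): δ = 51.81°  ·
  (2,3): δ = 67.92°  ·
  (2,4): δ = 17.00°  ✓
  (3,4): δ = 129.08°  ·
antipodal pairs: 2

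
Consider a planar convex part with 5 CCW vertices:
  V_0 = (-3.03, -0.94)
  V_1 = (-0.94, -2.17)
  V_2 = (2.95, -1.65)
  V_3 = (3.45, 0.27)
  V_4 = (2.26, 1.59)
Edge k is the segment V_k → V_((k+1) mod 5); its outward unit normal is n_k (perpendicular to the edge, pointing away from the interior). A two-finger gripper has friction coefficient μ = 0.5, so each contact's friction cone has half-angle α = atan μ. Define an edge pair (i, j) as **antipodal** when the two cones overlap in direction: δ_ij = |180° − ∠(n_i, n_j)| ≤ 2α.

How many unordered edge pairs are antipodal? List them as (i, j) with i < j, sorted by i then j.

count = 3; pairs: (0,3), (1,4), (2,4)

α = atan 0.5 = 26.57°;  2α = 53.13°
n_0 = (-0.5072, -0.8618)
n_1 = (+0.1325, -0.9912)
n_2 = (+0.9677, -0.2520)
n_3 = (+0.7427, +0.6696)
n_4 = (-0.4315, +0.9021)
  (0,1): δ = 141.91°  ·
  (0,2): δ = 74.12°  ·
  (0,3): δ = 17.49°  ✓
  (0,4): δ = 56.04°  ·
  (1,2): δ = 112.21°  ·
  (1,3): δ = 55.58°  ·
  (1,4): δ = 17.95°  ✓
  (2,3): δ = 123.37°  ·
  (2,4): δ = 49.84°  ✓
  (3,4): δ = 106.48°  ·
antipodal pairs: 3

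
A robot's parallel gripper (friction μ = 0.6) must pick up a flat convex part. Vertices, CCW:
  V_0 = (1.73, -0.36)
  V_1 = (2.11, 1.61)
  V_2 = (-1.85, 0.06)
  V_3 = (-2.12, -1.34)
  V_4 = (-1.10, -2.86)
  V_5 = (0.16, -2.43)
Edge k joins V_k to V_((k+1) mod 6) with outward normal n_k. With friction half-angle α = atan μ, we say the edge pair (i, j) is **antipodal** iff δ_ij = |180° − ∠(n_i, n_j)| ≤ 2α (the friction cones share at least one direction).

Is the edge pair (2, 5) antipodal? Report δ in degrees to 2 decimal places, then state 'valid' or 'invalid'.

α = atan 0.6 = 30.96°;  2α = 61.93°
edge 2: e_2 = (-0.27, -1.40);  n_2 = (-0.9819, +0.1894)
edge 5: e_5 = (+1.57, +2.07);  n_5 = (+0.7968, -0.6043)
∠(n_2, n_5) = 153.74°
δ = |180° − 153.74°| = 26.26°
26.26° ≤ 2α = 61.93°  →  valid

δ = 26.26°, valid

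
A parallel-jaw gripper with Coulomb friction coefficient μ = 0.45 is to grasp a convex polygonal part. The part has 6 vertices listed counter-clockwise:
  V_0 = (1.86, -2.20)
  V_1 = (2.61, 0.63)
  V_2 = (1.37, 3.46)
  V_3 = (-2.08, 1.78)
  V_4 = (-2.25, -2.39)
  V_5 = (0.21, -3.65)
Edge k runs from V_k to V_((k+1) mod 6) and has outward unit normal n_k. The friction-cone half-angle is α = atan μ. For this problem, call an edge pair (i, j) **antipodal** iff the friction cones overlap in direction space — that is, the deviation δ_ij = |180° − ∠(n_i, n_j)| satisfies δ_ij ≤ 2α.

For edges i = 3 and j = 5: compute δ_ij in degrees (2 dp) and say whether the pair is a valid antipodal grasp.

δ = 46.36°, valid

α = atan 0.45 = 24.23°;  2α = 48.46°
edge 3: e_3 = (-0.17, -4.17);  n_3 = (-0.9992, +0.0407)
edge 5: e_5 = (+1.65, +1.45);  n_5 = (+0.6601, -0.7512)
∠(n_3, n_5) = 133.64°
δ = |180° − 133.64°| = 46.36°
46.36° ≤ 2α = 48.46°  →  valid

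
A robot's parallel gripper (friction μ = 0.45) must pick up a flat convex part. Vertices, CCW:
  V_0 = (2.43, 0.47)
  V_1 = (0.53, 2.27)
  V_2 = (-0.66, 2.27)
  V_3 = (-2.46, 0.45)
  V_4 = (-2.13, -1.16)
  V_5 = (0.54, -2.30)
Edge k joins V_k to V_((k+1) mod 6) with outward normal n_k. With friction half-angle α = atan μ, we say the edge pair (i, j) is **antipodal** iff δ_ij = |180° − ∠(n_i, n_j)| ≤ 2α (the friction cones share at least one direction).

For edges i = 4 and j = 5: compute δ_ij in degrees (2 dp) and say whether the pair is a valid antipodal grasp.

δ = 101.19°, invalid

α = atan 0.45 = 24.23°;  2α = 48.46°
edge 4: e_4 = (+2.67, -1.14);  n_4 = (-0.3927, -0.9197)
edge 5: e_5 = (+1.89, +2.77);  n_5 = (+0.8260, -0.5636)
∠(n_4, n_5) = 78.81°
δ = |180° − 78.81°| = 101.19°
101.19° > 2α = 48.46°  →  invalid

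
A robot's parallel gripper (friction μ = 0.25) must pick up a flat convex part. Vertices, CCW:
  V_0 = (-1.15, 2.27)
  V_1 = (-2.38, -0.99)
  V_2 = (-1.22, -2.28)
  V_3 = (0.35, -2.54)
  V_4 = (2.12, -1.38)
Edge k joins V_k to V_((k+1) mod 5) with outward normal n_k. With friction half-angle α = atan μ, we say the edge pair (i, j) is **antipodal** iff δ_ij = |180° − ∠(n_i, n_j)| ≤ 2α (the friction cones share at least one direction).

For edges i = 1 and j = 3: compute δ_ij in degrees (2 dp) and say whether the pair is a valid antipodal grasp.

α = atan 0.25 = 14.04°;  2α = 28.07°
edge 1: e_1 = (+1.16, -1.29);  n_1 = (-0.7436, -0.6686)
edge 3: e_3 = (+1.77, +1.16);  n_3 = (+0.5481, -0.8364)
∠(n_1, n_3) = 81.28°
δ = |180° − 81.28°| = 98.72°
98.72° > 2α = 28.07°  →  invalid

δ = 98.72°, invalid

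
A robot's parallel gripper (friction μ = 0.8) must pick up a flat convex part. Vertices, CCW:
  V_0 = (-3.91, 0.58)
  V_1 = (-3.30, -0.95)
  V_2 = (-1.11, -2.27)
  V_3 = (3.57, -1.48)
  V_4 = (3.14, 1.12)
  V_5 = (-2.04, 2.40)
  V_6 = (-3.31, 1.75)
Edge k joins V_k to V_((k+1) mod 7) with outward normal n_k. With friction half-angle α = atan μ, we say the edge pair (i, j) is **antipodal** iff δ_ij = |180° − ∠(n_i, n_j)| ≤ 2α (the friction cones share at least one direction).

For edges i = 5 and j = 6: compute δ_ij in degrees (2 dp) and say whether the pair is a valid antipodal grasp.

δ = 144.25°, invalid

α = atan 0.8 = 38.66°;  2α = 77.32°
edge 5: e_5 = (-1.27, -0.65);  n_5 = (-0.4556, +0.8902)
edge 6: e_6 = (-0.60, -1.17);  n_6 = (-0.8898, +0.4563)
∠(n_5, n_6) = 35.75°
δ = |180° − 35.75°| = 144.25°
144.25° > 2α = 77.32°  →  invalid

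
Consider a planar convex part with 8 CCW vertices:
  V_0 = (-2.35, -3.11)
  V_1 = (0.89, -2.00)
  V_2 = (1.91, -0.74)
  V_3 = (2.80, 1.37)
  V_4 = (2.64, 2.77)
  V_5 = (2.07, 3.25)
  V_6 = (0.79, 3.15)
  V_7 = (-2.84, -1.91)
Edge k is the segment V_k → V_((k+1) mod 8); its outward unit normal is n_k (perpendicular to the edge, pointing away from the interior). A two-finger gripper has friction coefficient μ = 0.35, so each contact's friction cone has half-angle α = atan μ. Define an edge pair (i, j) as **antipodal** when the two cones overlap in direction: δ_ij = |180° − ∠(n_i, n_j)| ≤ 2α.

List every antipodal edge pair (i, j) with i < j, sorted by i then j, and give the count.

count = 6; pairs: (0,5), (0,6), (1,6), (2,6), (3,7), (4,7)

α = atan 0.35 = 19.29°;  2α = 38.58°
n_0 = (+0.3241, -0.9460)
n_1 = (+0.7772, -0.6292)
n_2 = (+0.9214, -0.3886)
n_3 = (+0.9935, +0.1135)
n_4 = (+0.6441, +0.7649)
n_5 = (-0.0779, +0.9970)
n_6 = (-0.8125, +0.5829)
n_7 = (-0.9258, -0.3780)
  (0,1): δ = 147.90°  ·
  (0,2): δ = 131.78°  ·
  (0,3): δ = 102.39°  ·
  (0,4): δ = 59.01°  ·
  (0,5): δ = 14.44°  ✓
  (0,6): δ = 35.43°  ✓
  (0,7): δ = 93.30°  ·
  (1,2): δ = 163.88°  ·
  (1,3): δ = 134.49°  ·
  (1,4): δ = 91.11°  ·
  (1,5): δ = 46.54°  ·
  (1,6): δ = 3.34°  ✓
  (1,7): δ = 61.20°  ·
  (2,3): δ = 150.61°  ·
  (2,4): δ = 107.23°  ·
  (2,5): δ = 62.66°  ·
  (2,6): δ = 12.79°  ✓
  (2,7): δ = 45.08°  ·
  (3,4): δ = 136.62°  ·
  (3,5): δ = 92.05°  ·
  (3,6): δ = 42.18°  ·
  (3,7): δ = 15.69°  ✓
  (4,5): δ = 135.43°  ·
  (4,6): δ = 85.55°  ·
  (4,7): δ = 27.69°  ✓
  (5,6): δ = 130.12°  ·
  (5,7): δ = 72.26°  ·
  (6,7): δ = 122.13°  ·
antipodal pairs: 6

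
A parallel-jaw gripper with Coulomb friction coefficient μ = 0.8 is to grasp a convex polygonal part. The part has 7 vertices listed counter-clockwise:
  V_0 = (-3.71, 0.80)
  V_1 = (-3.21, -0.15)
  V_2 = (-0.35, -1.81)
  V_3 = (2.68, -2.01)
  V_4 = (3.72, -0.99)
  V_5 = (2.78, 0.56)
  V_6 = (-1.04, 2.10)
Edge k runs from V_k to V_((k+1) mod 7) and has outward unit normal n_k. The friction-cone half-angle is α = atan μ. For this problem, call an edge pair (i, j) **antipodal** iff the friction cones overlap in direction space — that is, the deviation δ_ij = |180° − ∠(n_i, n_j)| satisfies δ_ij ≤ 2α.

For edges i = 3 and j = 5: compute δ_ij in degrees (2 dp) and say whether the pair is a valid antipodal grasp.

δ = 66.40°, valid

α = atan 0.8 = 38.66°;  2α = 77.32°
edge 3: e_3 = (+1.04, +1.02);  n_3 = (+0.7002, -0.7139)
edge 5: e_5 = (-3.82, +1.54);  n_5 = (+0.3739, +0.9275)
∠(n_3, n_5) = 113.60°
δ = |180° − 113.60°| = 66.40°
66.40° ≤ 2α = 77.32°  →  valid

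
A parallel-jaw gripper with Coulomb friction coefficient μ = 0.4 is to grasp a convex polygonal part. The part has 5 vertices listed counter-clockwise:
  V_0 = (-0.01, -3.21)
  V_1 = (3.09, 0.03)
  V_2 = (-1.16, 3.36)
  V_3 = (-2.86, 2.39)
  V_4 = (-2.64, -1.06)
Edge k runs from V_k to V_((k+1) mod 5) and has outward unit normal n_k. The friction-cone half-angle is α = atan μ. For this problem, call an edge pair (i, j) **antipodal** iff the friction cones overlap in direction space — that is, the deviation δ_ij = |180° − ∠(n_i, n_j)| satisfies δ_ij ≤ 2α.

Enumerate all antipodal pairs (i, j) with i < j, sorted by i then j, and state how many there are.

count = 2; pairs: (0,2), (1,4)

α = atan 0.4 = 21.80°;  2α = 43.60°
n_0 = (+0.7225, -0.6913)
n_1 = (+0.6168, +0.7872)
n_2 = (-0.4956, +0.8686)
n_3 = (-0.9980, -0.0636)
n_4 = (-0.6329, -0.7742)
  (0,1): δ = 84.34°  ·
  (0,2): δ = 16.56°  ✓
  (0,3): δ = 47.38°  ·
  (0,4): δ = 94.47°  ·
  (1,2): δ = 112.21°  ·
  (1,3): δ = 48.27°  ·
  (1,4): δ = 1.19°  ✓
  (2,3): δ = 116.06°  ·
  (2,4): δ = 68.97°  ·
  (3,4): δ = 132.91°  ·
antipodal pairs: 2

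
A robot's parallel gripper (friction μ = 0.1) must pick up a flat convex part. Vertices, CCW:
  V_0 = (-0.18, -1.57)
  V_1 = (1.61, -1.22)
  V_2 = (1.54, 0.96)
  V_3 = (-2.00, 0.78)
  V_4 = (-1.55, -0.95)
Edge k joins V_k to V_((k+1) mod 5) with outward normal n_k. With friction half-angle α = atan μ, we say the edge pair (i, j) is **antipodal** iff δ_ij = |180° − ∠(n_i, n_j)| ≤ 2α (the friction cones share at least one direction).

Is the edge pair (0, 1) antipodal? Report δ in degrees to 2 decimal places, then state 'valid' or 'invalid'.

α = atan 0.1 = 5.71°;  2α = 11.42°
edge 0: e_0 = (+1.79, +0.35);  n_0 = (+0.1919, -0.9814)
edge 1: e_1 = (-0.07, +2.18);  n_1 = (+0.9995, +0.0321)
∠(n_0, n_1) = 80.78°
δ = |180° − 80.78°| = 99.22°
99.22° > 2α = 11.42°  →  invalid

δ = 99.22°, invalid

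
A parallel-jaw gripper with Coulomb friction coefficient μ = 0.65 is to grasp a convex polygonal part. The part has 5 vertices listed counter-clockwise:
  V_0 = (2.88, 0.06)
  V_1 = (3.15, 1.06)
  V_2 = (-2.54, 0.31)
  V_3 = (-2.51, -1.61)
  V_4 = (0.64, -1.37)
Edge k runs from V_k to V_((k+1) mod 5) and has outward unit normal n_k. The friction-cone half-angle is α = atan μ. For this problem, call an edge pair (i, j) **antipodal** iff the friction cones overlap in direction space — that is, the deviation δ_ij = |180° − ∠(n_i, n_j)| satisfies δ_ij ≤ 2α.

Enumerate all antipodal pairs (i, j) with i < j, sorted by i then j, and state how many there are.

α = atan 0.65 = 33.02°;  2α = 66.05°
n_0 = (+0.9654, -0.2607)
n_1 = (-0.1307, +0.9914)
n_2 = (-0.9999, -0.0156)
n_3 = (+0.0760, -0.9971)
n_4 = (+0.5381, -0.8429)
  (0,1): δ = 67.38°  ·
  (0,2): δ = 16.00°  ✓
  (0,3): δ = 109.47°  ·
  (0,4): δ = 137.66°  ·
  (1,2): δ = 96.61°  ·
  (1,3): δ = 3.15°  ✓
  (1,4): δ = 25.04°  ✓
  (2,3): δ = 86.54°  ·
  (2,4): δ = 58.34°  ✓
  (3,4): δ = 151.80°  ·
antipodal pairs: 4

count = 4; pairs: (0,2), (1,3), (1,4), (2,4)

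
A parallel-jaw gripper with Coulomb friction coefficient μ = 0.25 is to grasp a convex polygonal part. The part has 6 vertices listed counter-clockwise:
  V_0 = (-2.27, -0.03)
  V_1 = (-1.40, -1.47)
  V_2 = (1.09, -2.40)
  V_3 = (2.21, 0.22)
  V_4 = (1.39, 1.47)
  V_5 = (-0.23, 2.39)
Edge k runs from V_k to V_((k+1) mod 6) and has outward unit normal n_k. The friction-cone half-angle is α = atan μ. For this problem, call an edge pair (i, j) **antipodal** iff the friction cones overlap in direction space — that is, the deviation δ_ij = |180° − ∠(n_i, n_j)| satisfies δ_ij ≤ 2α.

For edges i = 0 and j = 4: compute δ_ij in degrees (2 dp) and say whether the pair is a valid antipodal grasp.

α = atan 0.25 = 14.04°;  2α = 28.07°
edge 0: e_0 = (+0.87, -1.44);  n_0 = (-0.8559, -0.5171)
edge 4: e_4 = (-1.62, +0.92);  n_4 = (+0.4938, +0.8696)
∠(n_0, n_4) = 150.73°
δ = |180° − 150.73°| = 29.27°
29.27° > 2α = 28.07°  →  invalid

δ = 29.27°, invalid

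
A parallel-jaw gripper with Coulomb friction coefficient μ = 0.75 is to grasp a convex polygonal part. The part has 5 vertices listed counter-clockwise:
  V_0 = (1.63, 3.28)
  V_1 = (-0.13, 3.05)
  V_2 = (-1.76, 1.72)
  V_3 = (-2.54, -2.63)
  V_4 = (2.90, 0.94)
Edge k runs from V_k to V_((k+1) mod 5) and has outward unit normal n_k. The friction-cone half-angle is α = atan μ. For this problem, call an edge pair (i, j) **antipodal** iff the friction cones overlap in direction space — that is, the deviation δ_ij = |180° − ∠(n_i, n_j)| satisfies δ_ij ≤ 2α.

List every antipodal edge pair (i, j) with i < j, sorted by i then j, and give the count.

count = 4; pairs: (0,3), (1,3), (2,3), (2,4)

α = atan 0.75 = 36.87°;  2α = 73.74°
n_0 = (-0.1296, +0.9916)
n_1 = (-0.6322, +0.7748)
n_2 = (-0.9843, +0.1765)
n_3 = (+0.5487, -0.8360)
n_4 = (+0.8789, +0.4770)
  (0,1): δ = 148.23°  ·
  (0,2): δ = 107.61°  ·
  (0,3): δ = 25.83°  ✓
  (0,4): δ = 111.04°  ·
  (1,2): δ = 139.38°  ·
  (1,3): δ = 5.94°  ✓
  (1,4): δ = 79.28°  ·
  (2,3): δ = 46.56°  ✓
  (2,4): δ = 38.66°  ✓
  (3,4): δ = 94.78°  ·
antipodal pairs: 4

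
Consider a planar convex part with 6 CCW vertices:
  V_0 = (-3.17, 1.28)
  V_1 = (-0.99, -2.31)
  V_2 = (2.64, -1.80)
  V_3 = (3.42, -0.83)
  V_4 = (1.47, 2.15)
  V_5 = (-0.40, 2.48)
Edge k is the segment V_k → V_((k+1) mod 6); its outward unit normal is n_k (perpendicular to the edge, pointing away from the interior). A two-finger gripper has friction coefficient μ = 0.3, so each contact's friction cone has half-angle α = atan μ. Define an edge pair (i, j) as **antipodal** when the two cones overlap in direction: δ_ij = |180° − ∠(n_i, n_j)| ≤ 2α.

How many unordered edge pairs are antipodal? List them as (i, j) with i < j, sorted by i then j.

count = 4; pairs: (0,3), (1,4), (1,5), (2,5)

α = atan 0.3 = 16.70°;  2α = 33.40°
n_0 = (-0.8547, -0.5190)
n_1 = (+0.1391, -0.9903)
n_2 = (+0.7793, -0.6267)
n_3 = (+0.8368, +0.5476)
n_4 = (+0.1738, +0.9848)
n_5 = (-0.3975, +0.9176)
  (0,1): δ = 113.27°  ·
  (0,2): δ = 70.07°  ·
  (0,3): δ = 1.93°  ✓
  (0,4): δ = 48.72°  ·
  (0,5): δ = 82.15°  ·
  (1,2): δ = 136.80°  ·
  (1,3): δ = 64.80°  ·
  (1,4): δ = 18.01°  ✓
  (1,5): δ = 15.43°  ✓
  (2,3): δ = 108.00°  ·
  (2,4): δ = 61.20°  ·
  (2,5): δ = 27.77°  ✓
  (3,4): δ = 133.21°  ·
  (3,5): δ = 99.78°  ·
  (4,5): δ = 146.57°  ·
antipodal pairs: 4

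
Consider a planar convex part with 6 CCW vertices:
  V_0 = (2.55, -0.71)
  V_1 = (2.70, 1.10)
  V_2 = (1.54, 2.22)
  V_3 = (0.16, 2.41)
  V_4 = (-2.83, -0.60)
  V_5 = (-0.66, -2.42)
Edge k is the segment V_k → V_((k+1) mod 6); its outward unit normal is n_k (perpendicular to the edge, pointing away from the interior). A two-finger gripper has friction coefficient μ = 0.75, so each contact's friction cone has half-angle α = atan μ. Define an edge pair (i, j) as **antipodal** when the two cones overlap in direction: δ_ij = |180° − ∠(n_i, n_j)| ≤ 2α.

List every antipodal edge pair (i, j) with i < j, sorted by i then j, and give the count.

count = 7; pairs: (0,3), (0,4), (1,4), (1,5), (2,4), (2,5), (3,5)

α = atan 0.75 = 36.87°;  2α = 73.74°
n_0 = (+0.9966, -0.0826)
n_1 = (+0.6946, +0.7194)
n_2 = (+0.1364, +0.9907)
n_3 = (-0.7095, +0.7047)
n_4 = (-0.6426, -0.7662)
n_5 = (+0.4702, -0.8826)
  (0,1): δ = 129.26°  ·
  (0,2): δ = 93.10°  ·
  (0,3): δ = 40.07°  ✓
  (0,4): δ = 54.75°  ✓
  (0,5): δ = 122.78°  ·
  (1,2): δ = 143.84°  ·
  (1,3): δ = 90.81°  ·
  (1,4): δ = 4.01°  ✓
  (1,5): δ = 72.04°  ✓
  (2,3): δ = 126.97°  ·
  (2,4): δ = 32.15°  ✓
  (2,5): δ = 35.88°  ✓
  (3,4): δ = 85.18°  ·
  (3,5): δ = 17.15°  ✓
  (4,5): δ = 111.97°  ·
antipodal pairs: 7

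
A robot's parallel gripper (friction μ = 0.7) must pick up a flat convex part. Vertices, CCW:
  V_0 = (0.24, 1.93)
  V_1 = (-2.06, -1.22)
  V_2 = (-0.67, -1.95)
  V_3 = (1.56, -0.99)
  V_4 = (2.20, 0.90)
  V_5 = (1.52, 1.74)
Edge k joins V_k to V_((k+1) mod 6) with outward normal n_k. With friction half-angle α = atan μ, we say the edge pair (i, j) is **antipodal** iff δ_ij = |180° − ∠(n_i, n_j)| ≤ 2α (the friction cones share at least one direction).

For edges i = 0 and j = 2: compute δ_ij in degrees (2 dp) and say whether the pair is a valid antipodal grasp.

α = atan 0.7 = 34.99°;  2α = 69.98°
edge 0: e_0 = (-2.30, -3.15);  n_0 = (-0.8076, +0.5897)
edge 2: e_2 = (+2.23, +0.96);  n_2 = (+0.3954, -0.9185)
∠(n_0, n_2) = 149.43°
δ = |180° − 149.43°| = 30.57°
30.57° ≤ 2α = 69.98°  →  valid

δ = 30.57°, valid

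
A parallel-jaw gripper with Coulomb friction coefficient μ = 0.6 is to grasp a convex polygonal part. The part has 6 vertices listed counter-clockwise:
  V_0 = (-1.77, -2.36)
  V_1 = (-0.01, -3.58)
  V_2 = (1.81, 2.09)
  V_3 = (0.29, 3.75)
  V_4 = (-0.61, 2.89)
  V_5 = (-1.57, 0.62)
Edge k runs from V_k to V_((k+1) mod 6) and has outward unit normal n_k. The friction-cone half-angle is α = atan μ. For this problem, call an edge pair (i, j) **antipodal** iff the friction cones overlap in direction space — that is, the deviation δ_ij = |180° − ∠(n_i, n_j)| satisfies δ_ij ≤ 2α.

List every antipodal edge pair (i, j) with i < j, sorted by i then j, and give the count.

α = atan 0.6 = 30.96°;  2α = 61.93°
n_0 = (-0.5697, -0.8219)
n_1 = (+0.9522, -0.3056)
n_2 = (+0.7375, +0.6753)
n_3 = (-0.6909, +0.7230)
n_4 = (-0.9210, +0.3895)
n_5 = (-0.9978, +0.0670)
  (0,1): δ = 73.07°  ·
  (0,2): δ = 12.79°  ✓
  (0,3): δ = 78.43°  ·
  (0,4): δ = 101.81°  ·
  (0,5): δ = 120.89°  ·
  (1,2): δ = 119.72°  ·
  (1,3): δ = 28.51°  ✓
  (1,4): δ = 5.13°  ✓
  (1,5): δ = 13.96°  ✓
  (2,3): δ = 88.78°  ·
  (2,4): δ = 65.40°  ·
  (2,5): δ = 46.32°  ✓
  (3,4): δ = 156.62°  ·
  (3,5): δ = 137.54°  ·
  (4,5): δ = 160.92°  ·
antipodal pairs: 5

count = 5; pairs: (0,2), (1,3), (1,4), (1,5), (2,5)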